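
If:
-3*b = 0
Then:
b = 0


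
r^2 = r^2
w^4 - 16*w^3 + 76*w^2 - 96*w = w*(w - 8)*(w - 6)*(w - 2)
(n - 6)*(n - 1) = n^2 - 7*n + 6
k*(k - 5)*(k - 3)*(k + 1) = k^4 - 7*k^3 + 7*k^2 + 15*k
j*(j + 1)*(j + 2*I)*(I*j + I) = I*j^4 - 2*j^3 + 2*I*j^3 - 4*j^2 + I*j^2 - 2*j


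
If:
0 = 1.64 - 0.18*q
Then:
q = 9.11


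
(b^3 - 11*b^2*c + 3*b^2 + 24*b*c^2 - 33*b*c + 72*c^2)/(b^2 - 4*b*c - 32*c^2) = (b^2 - 3*b*c + 3*b - 9*c)/(b + 4*c)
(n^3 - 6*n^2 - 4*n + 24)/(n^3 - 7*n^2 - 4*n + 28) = (n - 6)/(n - 7)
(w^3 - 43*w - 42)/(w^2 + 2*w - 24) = (w^2 - 6*w - 7)/(w - 4)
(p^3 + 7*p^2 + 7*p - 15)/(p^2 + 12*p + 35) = (p^2 + 2*p - 3)/(p + 7)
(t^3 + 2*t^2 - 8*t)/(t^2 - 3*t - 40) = t*(-t^2 - 2*t + 8)/(-t^2 + 3*t + 40)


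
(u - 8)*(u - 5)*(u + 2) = u^3 - 11*u^2 + 14*u + 80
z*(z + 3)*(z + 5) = z^3 + 8*z^2 + 15*z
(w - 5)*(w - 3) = w^2 - 8*w + 15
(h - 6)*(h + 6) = h^2 - 36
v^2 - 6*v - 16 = (v - 8)*(v + 2)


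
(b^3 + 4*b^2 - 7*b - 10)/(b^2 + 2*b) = (b^3 + 4*b^2 - 7*b - 10)/(b*(b + 2))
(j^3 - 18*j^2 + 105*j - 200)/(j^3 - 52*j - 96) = (j^2 - 10*j + 25)/(j^2 + 8*j + 12)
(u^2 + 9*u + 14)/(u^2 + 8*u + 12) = (u + 7)/(u + 6)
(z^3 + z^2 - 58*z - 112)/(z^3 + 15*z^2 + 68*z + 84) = (z - 8)/(z + 6)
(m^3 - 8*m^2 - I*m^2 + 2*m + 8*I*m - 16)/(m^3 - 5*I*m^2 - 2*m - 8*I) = (m - 8)/(m - 4*I)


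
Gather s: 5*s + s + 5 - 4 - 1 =6*s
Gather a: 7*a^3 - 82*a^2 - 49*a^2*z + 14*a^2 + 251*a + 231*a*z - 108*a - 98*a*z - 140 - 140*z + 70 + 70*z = 7*a^3 + a^2*(-49*z - 68) + a*(133*z + 143) - 70*z - 70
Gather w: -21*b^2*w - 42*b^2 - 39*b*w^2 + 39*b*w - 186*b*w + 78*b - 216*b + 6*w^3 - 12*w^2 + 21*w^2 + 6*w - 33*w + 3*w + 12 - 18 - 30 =-42*b^2 - 138*b + 6*w^3 + w^2*(9 - 39*b) + w*(-21*b^2 - 147*b - 24) - 36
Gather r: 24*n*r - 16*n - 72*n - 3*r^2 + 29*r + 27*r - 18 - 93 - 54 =-88*n - 3*r^2 + r*(24*n + 56) - 165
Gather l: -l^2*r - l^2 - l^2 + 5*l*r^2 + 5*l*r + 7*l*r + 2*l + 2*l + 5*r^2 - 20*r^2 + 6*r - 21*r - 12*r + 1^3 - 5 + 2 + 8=l^2*(-r - 2) + l*(5*r^2 + 12*r + 4) - 15*r^2 - 27*r + 6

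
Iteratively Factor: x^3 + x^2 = (x + 1)*(x^2) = x*(x + 1)*(x)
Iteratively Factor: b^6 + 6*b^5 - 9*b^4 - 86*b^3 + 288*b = (b + 4)*(b^5 + 2*b^4 - 17*b^3 - 18*b^2 + 72*b) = (b + 4)^2*(b^4 - 2*b^3 - 9*b^2 + 18*b) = b*(b + 4)^2*(b^3 - 2*b^2 - 9*b + 18) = b*(b - 2)*(b + 4)^2*(b^2 - 9) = b*(b - 2)*(b + 3)*(b + 4)^2*(b - 3)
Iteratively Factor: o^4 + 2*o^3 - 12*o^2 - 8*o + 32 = (o + 4)*(o^3 - 2*o^2 - 4*o + 8) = (o - 2)*(o + 4)*(o^2 - 4) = (o - 2)^2*(o + 4)*(o + 2)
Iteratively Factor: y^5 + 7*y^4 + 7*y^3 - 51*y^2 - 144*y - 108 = (y + 3)*(y^4 + 4*y^3 - 5*y^2 - 36*y - 36) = (y + 2)*(y + 3)*(y^3 + 2*y^2 - 9*y - 18) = (y - 3)*(y + 2)*(y + 3)*(y^2 + 5*y + 6) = (y - 3)*(y + 2)*(y + 3)^2*(y + 2)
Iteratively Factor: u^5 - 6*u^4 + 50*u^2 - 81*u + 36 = (u - 1)*(u^4 - 5*u^3 - 5*u^2 + 45*u - 36) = (u - 1)*(u + 3)*(u^3 - 8*u^2 + 19*u - 12) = (u - 4)*(u - 1)*(u + 3)*(u^2 - 4*u + 3) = (u - 4)*(u - 1)^2*(u + 3)*(u - 3)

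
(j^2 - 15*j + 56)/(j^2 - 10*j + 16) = (j - 7)/(j - 2)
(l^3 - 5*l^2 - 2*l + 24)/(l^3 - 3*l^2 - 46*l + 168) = (l^2 - l - 6)/(l^2 + l - 42)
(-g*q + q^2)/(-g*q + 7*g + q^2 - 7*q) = q/(q - 7)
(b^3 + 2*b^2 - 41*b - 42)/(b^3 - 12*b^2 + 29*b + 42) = (b + 7)/(b - 7)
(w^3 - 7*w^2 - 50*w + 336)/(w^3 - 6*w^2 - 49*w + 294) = (w - 8)/(w - 7)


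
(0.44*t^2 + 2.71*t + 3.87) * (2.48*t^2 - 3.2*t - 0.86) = 1.0912*t^4 + 5.3128*t^3 + 0.547199999999999*t^2 - 14.7146*t - 3.3282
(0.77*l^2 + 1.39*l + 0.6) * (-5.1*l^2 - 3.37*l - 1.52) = -3.927*l^4 - 9.6839*l^3 - 8.9147*l^2 - 4.1348*l - 0.912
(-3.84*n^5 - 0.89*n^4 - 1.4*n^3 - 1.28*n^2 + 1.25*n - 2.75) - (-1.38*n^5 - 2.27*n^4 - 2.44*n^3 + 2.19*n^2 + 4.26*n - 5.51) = -2.46*n^5 + 1.38*n^4 + 1.04*n^3 - 3.47*n^2 - 3.01*n + 2.76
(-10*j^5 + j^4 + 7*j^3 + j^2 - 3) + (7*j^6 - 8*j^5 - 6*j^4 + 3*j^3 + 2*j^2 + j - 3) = 7*j^6 - 18*j^5 - 5*j^4 + 10*j^3 + 3*j^2 + j - 6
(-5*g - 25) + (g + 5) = -4*g - 20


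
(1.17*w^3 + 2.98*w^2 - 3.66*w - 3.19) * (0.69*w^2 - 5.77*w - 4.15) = 0.8073*w^5 - 4.6947*w^4 - 24.5755*w^3 + 6.5501*w^2 + 33.5953*w + 13.2385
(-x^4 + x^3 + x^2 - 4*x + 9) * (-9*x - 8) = 9*x^5 - x^4 - 17*x^3 + 28*x^2 - 49*x - 72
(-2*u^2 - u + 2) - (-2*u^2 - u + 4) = -2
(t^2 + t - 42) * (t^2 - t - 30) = t^4 - 73*t^2 + 12*t + 1260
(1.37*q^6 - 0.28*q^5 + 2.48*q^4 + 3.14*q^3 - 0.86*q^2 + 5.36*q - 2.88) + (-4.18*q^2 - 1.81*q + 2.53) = 1.37*q^6 - 0.28*q^5 + 2.48*q^4 + 3.14*q^3 - 5.04*q^2 + 3.55*q - 0.35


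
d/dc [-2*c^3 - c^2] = 2*c*(-3*c - 1)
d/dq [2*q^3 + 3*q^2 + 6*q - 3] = 6*q^2 + 6*q + 6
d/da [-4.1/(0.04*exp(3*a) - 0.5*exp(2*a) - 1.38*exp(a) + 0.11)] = (0.492*exp(2*a) - 4.1*exp(a) - 5.658)*exp(a)/(0.04*exp(3*a) - 0.5*exp(2*a) - 1.38*exp(a) + 0.11)^2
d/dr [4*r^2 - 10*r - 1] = 8*r - 10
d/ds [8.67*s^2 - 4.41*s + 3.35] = 17.34*s - 4.41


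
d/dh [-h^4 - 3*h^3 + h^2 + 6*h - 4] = -4*h^3 - 9*h^2 + 2*h + 6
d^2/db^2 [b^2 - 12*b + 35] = 2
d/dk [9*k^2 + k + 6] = 18*k + 1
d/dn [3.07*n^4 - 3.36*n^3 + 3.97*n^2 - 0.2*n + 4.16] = 12.28*n^3 - 10.08*n^2 + 7.94*n - 0.2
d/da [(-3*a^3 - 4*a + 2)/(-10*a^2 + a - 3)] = (-(20*a - 1)*(3*a^3 + 4*a - 2) + (9*a^2 + 4)*(10*a^2 - a + 3))/(10*a^2 - a + 3)^2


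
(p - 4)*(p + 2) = p^2 - 2*p - 8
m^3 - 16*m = m*(m - 4)*(m + 4)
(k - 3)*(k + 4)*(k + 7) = k^3 + 8*k^2 - 5*k - 84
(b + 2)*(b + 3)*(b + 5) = b^3 + 10*b^2 + 31*b + 30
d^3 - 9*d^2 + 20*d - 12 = (d - 6)*(d - 2)*(d - 1)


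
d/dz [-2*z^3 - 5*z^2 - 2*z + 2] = -6*z^2 - 10*z - 2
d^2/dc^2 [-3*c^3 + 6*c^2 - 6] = 12 - 18*c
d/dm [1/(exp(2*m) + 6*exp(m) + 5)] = 2*(-exp(m) - 3)*exp(m)/(exp(2*m) + 6*exp(m) + 5)^2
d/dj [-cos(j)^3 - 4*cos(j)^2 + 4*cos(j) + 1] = (3*cos(j)^2 + 8*cos(j) - 4)*sin(j)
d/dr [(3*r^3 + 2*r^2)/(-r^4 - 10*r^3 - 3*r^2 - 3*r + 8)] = r*(3*r^5 + 4*r^4 + 11*r^3 - 18*r^2 + 66*r + 32)/(r^8 + 20*r^7 + 106*r^6 + 66*r^5 + 53*r^4 - 142*r^3 - 39*r^2 - 48*r + 64)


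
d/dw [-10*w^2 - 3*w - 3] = -20*w - 3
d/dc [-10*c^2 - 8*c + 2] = -20*c - 8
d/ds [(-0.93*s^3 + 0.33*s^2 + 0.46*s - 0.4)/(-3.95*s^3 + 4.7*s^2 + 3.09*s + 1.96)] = (-1.77635683940025e-15*s^5 - 3.0675*s^4 - 2.1134*s^3 - 11.3507*s^2 + 5.0536*s + 2.1376)/(15.6025*s^6 - 37.13*s^5 - 2.321*s^4 + 13.562*s^3 + 27.9721*s^2 + 12.1128*s + 3.8416)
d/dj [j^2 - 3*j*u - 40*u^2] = 2*j - 3*u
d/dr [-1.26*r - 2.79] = -1.26000000000000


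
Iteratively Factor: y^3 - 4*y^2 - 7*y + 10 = (y + 2)*(y^2 - 6*y + 5) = (y - 1)*(y + 2)*(y - 5)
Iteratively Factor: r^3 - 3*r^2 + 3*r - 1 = (r - 1)*(r^2 - 2*r + 1) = (r - 1)^2*(r - 1)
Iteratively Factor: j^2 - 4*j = (j - 4)*(j)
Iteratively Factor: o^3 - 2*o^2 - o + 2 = (o - 1)*(o^2 - o - 2) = (o - 2)*(o - 1)*(o + 1)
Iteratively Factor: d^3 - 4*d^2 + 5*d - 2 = (d - 2)*(d^2 - 2*d + 1) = (d - 2)*(d - 1)*(d - 1)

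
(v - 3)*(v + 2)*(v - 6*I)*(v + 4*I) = v^4 - v^3 - 2*I*v^3 + 18*v^2 + 2*I*v^2 - 24*v + 12*I*v - 144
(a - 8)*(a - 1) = a^2 - 9*a + 8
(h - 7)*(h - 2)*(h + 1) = h^3 - 8*h^2 + 5*h + 14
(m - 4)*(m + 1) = m^2 - 3*m - 4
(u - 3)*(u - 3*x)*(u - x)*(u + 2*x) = u^4 - 2*u^3*x - 3*u^3 - 5*u^2*x^2 + 6*u^2*x + 6*u*x^3 + 15*u*x^2 - 18*x^3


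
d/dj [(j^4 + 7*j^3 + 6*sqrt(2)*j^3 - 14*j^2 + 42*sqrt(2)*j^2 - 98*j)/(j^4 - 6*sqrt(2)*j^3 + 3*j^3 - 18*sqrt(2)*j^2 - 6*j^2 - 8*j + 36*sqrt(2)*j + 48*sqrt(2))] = 2*(-6*sqrt(2)*j^6 - 2*j^6 - 60*sqrt(2)*j^5 + 8*j^5 - 132*sqrt(2)*j^4 + 279*j^4 - 288*sqrt(2)*j^3 + 670*j^3 - 798*sqrt(2)*j^2 + 2138*j^2 - 672*sqrt(2)*j + 4032*j - 2352*sqrt(2))/(j^8 - 12*sqrt(2)*j^7 + 6*j^7 - 72*sqrt(2)*j^6 + 69*j^6 + 36*sqrt(2)*j^5 + 380*j^5 - 228*j^4 + 624*sqrt(2)*j^4 - 3648*j^3 + 144*sqrt(2)*j^3 - 1152*sqrt(2)*j^2 - 800*j^2 - 768*sqrt(2)*j + 6912*j + 4608)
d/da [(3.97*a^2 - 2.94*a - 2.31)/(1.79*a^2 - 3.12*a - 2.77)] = (-7.1238*a^2 - 13.724*a + 0.9366)/(3.2041*a^4 - 11.1696*a^3 - 0.1822*a^2 + 17.2848*a + 7.6729)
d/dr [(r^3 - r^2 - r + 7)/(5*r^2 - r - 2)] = (5*r^4 - 2*r^3 - 66*r + 9)/(25*r^4 - 10*r^3 - 19*r^2 + 4*r + 4)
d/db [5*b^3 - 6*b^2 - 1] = 3*b*(5*b - 4)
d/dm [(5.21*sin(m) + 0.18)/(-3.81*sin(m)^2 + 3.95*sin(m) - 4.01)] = (19.8501*sin(m)^2 + 1.3716*sin(m) - 21.6031)*cos(m)/(14.5161*sin(m)^4 - 30.099*sin(m)^3 + 46.1587*sin(m)^2 - 31.679*sin(m) + 16.0801)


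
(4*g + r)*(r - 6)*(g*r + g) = 4*g^2*r^2 - 20*g^2*r - 24*g^2 + g*r^3 - 5*g*r^2 - 6*g*r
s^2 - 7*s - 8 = (s - 8)*(s + 1)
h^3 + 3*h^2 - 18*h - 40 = (h - 4)*(h + 2)*(h + 5)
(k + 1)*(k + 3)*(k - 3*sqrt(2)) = k^3 - 3*sqrt(2)*k^2 + 4*k^2 - 12*sqrt(2)*k + 3*k - 9*sqrt(2)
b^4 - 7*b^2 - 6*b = b*(b - 3)*(b + 1)*(b + 2)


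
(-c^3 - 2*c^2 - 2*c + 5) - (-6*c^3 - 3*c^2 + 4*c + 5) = 5*c^3 + c^2 - 6*c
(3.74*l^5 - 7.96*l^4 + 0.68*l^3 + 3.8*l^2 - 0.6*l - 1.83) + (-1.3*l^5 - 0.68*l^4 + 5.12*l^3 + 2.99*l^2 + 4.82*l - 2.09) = 2.44*l^5 - 8.64*l^4 + 5.8*l^3 + 6.79*l^2 + 4.22*l - 3.92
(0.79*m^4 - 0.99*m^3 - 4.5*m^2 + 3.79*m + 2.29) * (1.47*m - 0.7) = 1.1613*m^5 - 2.0083*m^4 - 5.922*m^3 + 8.7213*m^2 + 0.7133*m - 1.603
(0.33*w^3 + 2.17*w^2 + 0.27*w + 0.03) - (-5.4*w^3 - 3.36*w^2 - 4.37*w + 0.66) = 5.73*w^3 + 5.53*w^2 + 4.64*w - 0.63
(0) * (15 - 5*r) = 0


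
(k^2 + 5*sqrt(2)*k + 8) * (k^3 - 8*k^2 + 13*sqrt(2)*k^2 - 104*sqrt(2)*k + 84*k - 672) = k^5 - 8*k^4 + 18*sqrt(2)*k^4 - 144*sqrt(2)*k^3 + 222*k^3 - 1776*k^2 + 524*sqrt(2)*k^2 - 4192*sqrt(2)*k + 672*k - 5376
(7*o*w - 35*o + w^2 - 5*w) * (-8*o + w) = -56*o^2*w + 280*o^2 - o*w^2 + 5*o*w + w^3 - 5*w^2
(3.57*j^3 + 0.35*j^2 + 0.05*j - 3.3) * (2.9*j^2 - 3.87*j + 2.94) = 10.353*j^5 - 12.8009*j^4 + 9.2863*j^3 - 8.7345*j^2 + 12.918*j - 9.702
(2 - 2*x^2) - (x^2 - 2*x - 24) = -3*x^2 + 2*x + 26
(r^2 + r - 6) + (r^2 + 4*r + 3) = 2*r^2 + 5*r - 3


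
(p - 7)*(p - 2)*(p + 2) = p^3 - 7*p^2 - 4*p + 28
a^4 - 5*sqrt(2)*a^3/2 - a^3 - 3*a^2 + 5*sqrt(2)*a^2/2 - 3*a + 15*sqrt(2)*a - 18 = (a - 3)*(a + 2)*(a - 3*sqrt(2)/2)*(a - sqrt(2))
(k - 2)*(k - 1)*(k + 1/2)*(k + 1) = k^4 - 3*k^3/2 - 2*k^2 + 3*k/2 + 1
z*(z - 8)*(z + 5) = z^3 - 3*z^2 - 40*z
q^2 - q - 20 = (q - 5)*(q + 4)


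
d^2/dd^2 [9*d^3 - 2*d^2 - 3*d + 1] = 54*d - 4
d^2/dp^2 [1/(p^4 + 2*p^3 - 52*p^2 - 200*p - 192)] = 4*((-3*p^2 - 3*p + 26)*(-p^4 - 2*p^3 + 52*p^2 + 200*p + 192) - 2*(2*p^3 + 3*p^2 - 52*p - 100)^2)/(-p^4 - 2*p^3 + 52*p^2 + 200*p + 192)^3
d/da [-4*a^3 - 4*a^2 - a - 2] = -12*a^2 - 8*a - 1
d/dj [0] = 0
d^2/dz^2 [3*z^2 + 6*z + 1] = 6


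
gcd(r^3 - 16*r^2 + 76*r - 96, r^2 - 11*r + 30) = r - 6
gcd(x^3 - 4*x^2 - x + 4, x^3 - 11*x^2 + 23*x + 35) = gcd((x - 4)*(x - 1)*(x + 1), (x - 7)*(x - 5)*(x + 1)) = x + 1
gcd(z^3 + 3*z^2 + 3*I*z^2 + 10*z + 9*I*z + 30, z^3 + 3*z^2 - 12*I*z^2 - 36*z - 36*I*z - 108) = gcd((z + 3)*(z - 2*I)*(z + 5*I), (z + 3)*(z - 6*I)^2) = z + 3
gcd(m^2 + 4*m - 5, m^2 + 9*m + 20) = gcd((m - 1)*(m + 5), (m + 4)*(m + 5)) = m + 5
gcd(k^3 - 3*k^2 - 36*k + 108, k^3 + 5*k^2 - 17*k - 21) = k - 3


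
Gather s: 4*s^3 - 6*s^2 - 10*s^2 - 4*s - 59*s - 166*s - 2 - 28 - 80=4*s^3 - 16*s^2 - 229*s - 110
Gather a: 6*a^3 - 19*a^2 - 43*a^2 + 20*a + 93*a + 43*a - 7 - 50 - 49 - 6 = 6*a^3 - 62*a^2 + 156*a - 112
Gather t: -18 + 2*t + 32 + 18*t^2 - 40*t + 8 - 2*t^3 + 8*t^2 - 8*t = -2*t^3 + 26*t^2 - 46*t + 22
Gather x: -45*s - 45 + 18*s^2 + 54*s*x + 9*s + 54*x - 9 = 18*s^2 - 36*s + x*(54*s + 54) - 54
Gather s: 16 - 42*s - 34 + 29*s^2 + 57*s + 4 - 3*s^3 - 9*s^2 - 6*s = -3*s^3 + 20*s^2 + 9*s - 14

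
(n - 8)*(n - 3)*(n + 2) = n^3 - 9*n^2 + 2*n + 48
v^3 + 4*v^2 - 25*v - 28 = (v - 4)*(v + 1)*(v + 7)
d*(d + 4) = d^2 + 4*d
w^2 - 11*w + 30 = (w - 6)*(w - 5)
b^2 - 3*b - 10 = (b - 5)*(b + 2)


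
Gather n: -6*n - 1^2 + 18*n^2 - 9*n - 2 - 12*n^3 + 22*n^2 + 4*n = -12*n^3 + 40*n^2 - 11*n - 3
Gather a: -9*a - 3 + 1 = -9*a - 2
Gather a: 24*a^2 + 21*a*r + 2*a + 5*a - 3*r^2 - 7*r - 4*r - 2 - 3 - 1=24*a^2 + a*(21*r + 7) - 3*r^2 - 11*r - 6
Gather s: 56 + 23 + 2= 81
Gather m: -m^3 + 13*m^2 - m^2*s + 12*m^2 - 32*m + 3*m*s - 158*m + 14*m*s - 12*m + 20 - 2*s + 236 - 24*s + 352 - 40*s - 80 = -m^3 + m^2*(25 - s) + m*(17*s - 202) - 66*s + 528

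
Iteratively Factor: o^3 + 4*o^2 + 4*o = (o)*(o^2 + 4*o + 4) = o*(o + 2)*(o + 2)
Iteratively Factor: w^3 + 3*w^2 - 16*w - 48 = (w + 3)*(w^2 - 16) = (w + 3)*(w + 4)*(w - 4)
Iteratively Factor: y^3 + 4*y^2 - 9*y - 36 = (y - 3)*(y^2 + 7*y + 12) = (y - 3)*(y + 3)*(y + 4)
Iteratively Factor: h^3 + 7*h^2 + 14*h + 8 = (h + 2)*(h^2 + 5*h + 4) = (h + 2)*(h + 4)*(h + 1)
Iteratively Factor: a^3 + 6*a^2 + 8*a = (a + 4)*(a^2 + 2*a) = a*(a + 4)*(a + 2)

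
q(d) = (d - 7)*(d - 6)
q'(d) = 2*d - 13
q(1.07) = 29.23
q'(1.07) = -10.86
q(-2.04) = 72.68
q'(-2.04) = -17.08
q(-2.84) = 86.99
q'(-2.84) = -18.68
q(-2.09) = 73.54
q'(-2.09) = -17.18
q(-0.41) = 47.50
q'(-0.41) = -13.82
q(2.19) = 18.33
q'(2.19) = -8.62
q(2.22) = 18.07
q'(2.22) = -8.56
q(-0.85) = 53.77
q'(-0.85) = -14.70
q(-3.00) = 90.00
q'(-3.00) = -19.00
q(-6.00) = 156.00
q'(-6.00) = -25.00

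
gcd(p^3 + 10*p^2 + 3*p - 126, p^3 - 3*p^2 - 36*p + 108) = p^2 + 3*p - 18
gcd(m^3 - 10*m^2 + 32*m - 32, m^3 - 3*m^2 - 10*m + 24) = m^2 - 6*m + 8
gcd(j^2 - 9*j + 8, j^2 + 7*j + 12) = 1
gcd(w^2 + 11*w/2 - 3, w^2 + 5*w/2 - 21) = w + 6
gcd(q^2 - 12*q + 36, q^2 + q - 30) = 1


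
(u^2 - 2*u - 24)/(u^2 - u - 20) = (u - 6)/(u - 5)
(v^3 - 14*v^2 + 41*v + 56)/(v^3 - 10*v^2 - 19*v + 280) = (v + 1)/(v + 5)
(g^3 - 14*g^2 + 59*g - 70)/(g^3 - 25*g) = (g^2 - 9*g + 14)/(g*(g + 5))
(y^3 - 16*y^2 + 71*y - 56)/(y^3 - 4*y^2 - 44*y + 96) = (y^2 - 8*y + 7)/(y^2 + 4*y - 12)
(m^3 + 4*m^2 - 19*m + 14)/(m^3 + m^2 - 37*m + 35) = (m - 2)/(m - 5)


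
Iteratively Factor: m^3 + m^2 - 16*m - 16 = (m + 1)*(m^2 - 16) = (m - 4)*(m + 1)*(m + 4)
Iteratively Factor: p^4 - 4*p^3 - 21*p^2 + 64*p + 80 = (p - 5)*(p^3 + p^2 - 16*p - 16) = (p - 5)*(p + 4)*(p^2 - 3*p - 4) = (p - 5)*(p - 4)*(p + 4)*(p + 1)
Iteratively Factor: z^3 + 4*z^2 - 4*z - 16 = (z + 4)*(z^2 - 4) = (z + 2)*(z + 4)*(z - 2)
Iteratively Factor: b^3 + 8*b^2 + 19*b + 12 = (b + 1)*(b^2 + 7*b + 12) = (b + 1)*(b + 4)*(b + 3)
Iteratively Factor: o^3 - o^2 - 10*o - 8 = (o + 2)*(o^2 - 3*o - 4) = (o - 4)*(o + 2)*(o + 1)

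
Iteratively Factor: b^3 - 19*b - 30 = (b + 2)*(b^2 - 2*b - 15) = (b - 5)*(b + 2)*(b + 3)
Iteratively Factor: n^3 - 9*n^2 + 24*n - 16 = (n - 1)*(n^2 - 8*n + 16) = (n - 4)*(n - 1)*(n - 4)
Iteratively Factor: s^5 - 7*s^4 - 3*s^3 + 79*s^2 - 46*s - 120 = (s + 3)*(s^4 - 10*s^3 + 27*s^2 - 2*s - 40) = (s - 4)*(s + 3)*(s^3 - 6*s^2 + 3*s + 10) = (s - 4)*(s - 2)*(s + 3)*(s^2 - 4*s - 5) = (s - 4)*(s - 2)*(s + 1)*(s + 3)*(s - 5)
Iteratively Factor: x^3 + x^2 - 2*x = (x)*(x^2 + x - 2) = x*(x + 2)*(x - 1)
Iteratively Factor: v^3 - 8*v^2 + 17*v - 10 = (v - 2)*(v^2 - 6*v + 5) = (v - 5)*(v - 2)*(v - 1)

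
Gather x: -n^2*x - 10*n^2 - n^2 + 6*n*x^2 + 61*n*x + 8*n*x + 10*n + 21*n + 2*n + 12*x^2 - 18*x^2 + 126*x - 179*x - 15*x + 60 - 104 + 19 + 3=-11*n^2 + 33*n + x^2*(6*n - 6) + x*(-n^2 + 69*n - 68) - 22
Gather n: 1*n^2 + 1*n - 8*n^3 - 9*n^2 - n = -8*n^3 - 8*n^2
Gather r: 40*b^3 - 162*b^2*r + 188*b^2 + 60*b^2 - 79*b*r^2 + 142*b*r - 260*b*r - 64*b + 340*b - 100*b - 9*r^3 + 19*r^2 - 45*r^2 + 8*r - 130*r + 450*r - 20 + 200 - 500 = 40*b^3 + 248*b^2 + 176*b - 9*r^3 + r^2*(-79*b - 26) + r*(-162*b^2 - 118*b + 328) - 320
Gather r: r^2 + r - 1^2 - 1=r^2 + r - 2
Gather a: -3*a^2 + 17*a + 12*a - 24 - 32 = -3*a^2 + 29*a - 56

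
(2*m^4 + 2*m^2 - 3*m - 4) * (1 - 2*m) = -4*m^5 + 2*m^4 - 4*m^3 + 8*m^2 + 5*m - 4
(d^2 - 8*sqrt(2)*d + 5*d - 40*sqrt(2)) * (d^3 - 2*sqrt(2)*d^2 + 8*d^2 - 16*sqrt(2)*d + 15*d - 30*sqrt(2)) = d^5 - 10*sqrt(2)*d^4 + 13*d^4 - 130*sqrt(2)*d^3 + 87*d^3 - 550*sqrt(2)*d^2 + 491*d^2 - 750*sqrt(2)*d + 1760*d + 2400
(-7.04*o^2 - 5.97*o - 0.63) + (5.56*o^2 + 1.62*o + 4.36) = -1.48*o^2 - 4.35*o + 3.73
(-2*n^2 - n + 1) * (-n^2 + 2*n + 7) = 2*n^4 - 3*n^3 - 17*n^2 - 5*n + 7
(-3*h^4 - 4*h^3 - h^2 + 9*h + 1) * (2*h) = -6*h^5 - 8*h^4 - 2*h^3 + 18*h^2 + 2*h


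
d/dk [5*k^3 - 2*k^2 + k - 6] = 15*k^2 - 4*k + 1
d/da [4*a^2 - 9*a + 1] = 8*a - 9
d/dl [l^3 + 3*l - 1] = 3*l^2 + 3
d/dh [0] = 0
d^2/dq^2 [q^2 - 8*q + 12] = 2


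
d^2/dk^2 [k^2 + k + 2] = 2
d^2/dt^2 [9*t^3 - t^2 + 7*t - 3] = 54*t - 2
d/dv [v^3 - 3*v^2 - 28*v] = 3*v^2 - 6*v - 28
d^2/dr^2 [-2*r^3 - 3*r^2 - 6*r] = -12*r - 6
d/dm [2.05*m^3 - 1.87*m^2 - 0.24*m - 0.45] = 6.15*m^2 - 3.74*m - 0.24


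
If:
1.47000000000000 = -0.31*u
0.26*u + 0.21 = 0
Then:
No Solution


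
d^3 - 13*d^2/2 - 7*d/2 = d*(d - 7)*(d + 1/2)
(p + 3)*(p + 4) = p^2 + 7*p + 12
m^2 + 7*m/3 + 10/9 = (m + 2/3)*(m + 5/3)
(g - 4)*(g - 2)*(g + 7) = g^3 + g^2 - 34*g + 56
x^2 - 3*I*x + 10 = (x - 5*I)*(x + 2*I)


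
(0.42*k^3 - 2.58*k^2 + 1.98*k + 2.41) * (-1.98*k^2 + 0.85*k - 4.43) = -0.8316*k^5 + 5.4654*k^4 - 7.974*k^3 + 8.3406*k^2 - 6.7229*k - 10.6763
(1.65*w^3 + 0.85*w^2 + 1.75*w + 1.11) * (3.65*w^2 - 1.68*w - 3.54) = 6.0225*w^5 + 0.3305*w^4 - 0.881499999999999*w^3 - 1.8975*w^2 - 8.0598*w - 3.9294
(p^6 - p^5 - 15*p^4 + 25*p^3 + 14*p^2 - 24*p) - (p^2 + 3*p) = p^6 - p^5 - 15*p^4 + 25*p^3 + 13*p^2 - 27*p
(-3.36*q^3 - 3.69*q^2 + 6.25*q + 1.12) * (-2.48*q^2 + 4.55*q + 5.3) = 8.3328*q^5 - 6.1368*q^4 - 50.0975*q^3 + 6.1029*q^2 + 38.221*q + 5.936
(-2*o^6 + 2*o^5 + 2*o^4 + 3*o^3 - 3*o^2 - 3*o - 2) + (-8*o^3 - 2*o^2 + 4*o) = -2*o^6 + 2*o^5 + 2*o^4 - 5*o^3 - 5*o^2 + o - 2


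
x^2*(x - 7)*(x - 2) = x^4 - 9*x^3 + 14*x^2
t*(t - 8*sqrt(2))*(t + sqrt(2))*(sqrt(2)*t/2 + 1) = sqrt(2)*t^4/2 - 6*t^3 - 15*sqrt(2)*t^2 - 16*t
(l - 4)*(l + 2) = l^2 - 2*l - 8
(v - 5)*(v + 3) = v^2 - 2*v - 15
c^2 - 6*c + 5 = (c - 5)*(c - 1)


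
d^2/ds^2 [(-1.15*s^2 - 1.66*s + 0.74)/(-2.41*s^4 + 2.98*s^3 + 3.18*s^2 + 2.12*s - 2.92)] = (40.07589*s^8 + 66.142932*s^7 - 238.656828*s^6 + 242.060256*s^5 - 69.32172*s^4 - 193.523568*s^3 + 226.947648*s^2 + 23.916768*s + 19.768448)/(13.997521*s^12 - 51.924414*s^11 + 8.79601799999999*s^10 + 73.625636*s^9 + 130.625088*s^8 - 175.2258*s^7 - 176.6802*s^6 - 27.981456*s^5 + 218.038272*s^4 + 32.358688*s^3 - 41.970912*s^2 - 54.227904*s + 24.897088)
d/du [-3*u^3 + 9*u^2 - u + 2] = -9*u^2 + 18*u - 1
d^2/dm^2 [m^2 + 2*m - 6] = 2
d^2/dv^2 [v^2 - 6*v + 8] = 2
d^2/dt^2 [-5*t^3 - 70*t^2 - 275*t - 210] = -30*t - 140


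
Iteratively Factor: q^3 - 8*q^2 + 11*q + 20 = (q - 4)*(q^2 - 4*q - 5) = (q - 5)*(q - 4)*(q + 1)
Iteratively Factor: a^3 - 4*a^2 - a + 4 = (a - 1)*(a^2 - 3*a - 4) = (a - 4)*(a - 1)*(a + 1)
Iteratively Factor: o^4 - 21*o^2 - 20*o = (o - 5)*(o^3 + 5*o^2 + 4*o) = (o - 5)*(o + 4)*(o^2 + o) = (o - 5)*(o + 1)*(o + 4)*(o)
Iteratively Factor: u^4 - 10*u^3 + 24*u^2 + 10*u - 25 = (u - 1)*(u^3 - 9*u^2 + 15*u + 25) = (u - 1)*(u + 1)*(u^2 - 10*u + 25) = (u - 5)*(u - 1)*(u + 1)*(u - 5)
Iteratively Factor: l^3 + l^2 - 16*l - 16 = (l + 1)*(l^2 - 16) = (l + 1)*(l + 4)*(l - 4)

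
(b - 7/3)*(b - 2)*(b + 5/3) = b^3 - 8*b^2/3 - 23*b/9 + 70/9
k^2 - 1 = (k - 1)*(k + 1)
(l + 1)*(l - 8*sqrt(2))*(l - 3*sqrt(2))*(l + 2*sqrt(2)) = l^4 - 9*sqrt(2)*l^3 + l^3 - 9*sqrt(2)*l^2 + 4*l^2 + 4*l + 96*sqrt(2)*l + 96*sqrt(2)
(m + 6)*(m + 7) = m^2 + 13*m + 42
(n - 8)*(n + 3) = n^2 - 5*n - 24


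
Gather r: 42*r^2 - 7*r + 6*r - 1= 42*r^2 - r - 1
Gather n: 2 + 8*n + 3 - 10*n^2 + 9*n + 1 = -10*n^2 + 17*n + 6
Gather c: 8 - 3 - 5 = 0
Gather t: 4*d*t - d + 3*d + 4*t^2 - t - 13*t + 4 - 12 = 2*d + 4*t^2 + t*(4*d - 14) - 8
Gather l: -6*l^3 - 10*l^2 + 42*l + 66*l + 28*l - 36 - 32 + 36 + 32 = -6*l^3 - 10*l^2 + 136*l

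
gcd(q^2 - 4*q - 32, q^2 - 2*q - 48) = q - 8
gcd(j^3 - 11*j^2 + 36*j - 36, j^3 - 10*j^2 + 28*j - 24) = j^2 - 8*j + 12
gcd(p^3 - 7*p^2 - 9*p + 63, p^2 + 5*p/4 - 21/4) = p + 3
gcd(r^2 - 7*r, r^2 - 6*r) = r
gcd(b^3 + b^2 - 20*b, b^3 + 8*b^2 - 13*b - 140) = b^2 + b - 20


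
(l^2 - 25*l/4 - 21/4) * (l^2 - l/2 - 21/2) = l^4 - 27*l^3/4 - 101*l^2/8 + 273*l/4 + 441/8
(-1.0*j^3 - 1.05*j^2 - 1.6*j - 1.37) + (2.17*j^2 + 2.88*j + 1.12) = -1.0*j^3 + 1.12*j^2 + 1.28*j - 0.25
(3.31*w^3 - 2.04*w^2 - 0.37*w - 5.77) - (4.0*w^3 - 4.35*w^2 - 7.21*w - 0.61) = -0.69*w^3 + 2.31*w^2 + 6.84*w - 5.16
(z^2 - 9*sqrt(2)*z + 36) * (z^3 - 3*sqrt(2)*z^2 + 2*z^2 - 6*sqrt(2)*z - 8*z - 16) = z^5 - 12*sqrt(2)*z^4 + 2*z^4 - 24*sqrt(2)*z^3 + 82*z^3 - 36*sqrt(2)*z^2 + 164*z^2 - 288*z - 72*sqrt(2)*z - 576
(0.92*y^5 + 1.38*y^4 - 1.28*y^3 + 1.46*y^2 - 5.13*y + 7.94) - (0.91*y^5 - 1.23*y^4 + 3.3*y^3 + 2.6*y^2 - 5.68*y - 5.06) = 0.01*y^5 + 2.61*y^4 - 4.58*y^3 - 1.14*y^2 + 0.55*y + 13.0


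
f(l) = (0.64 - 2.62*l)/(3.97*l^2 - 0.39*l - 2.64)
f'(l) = (0.39 - 7.94*l)*(0.64 - 2.62*l)/(3.97*l^2 - 0.39*l - 2.64)^2 - 2.62/(3.97*l^2 - 0.39*l - 2.64) = (10.4014*l^2 - 5.0816*l + 7.1664)/(15.7609*l^4 - 3.0966*l^3 - 20.8095*l^2 + 2.0592*l + 6.9696)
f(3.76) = -0.18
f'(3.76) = 0.05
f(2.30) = -0.31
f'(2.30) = 0.17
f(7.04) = -0.09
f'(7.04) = 0.01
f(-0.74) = -14.53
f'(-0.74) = 528.02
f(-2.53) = 0.31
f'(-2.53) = 0.15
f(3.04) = -0.22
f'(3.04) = 0.08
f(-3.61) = 0.20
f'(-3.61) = 0.06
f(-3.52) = 0.21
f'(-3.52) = 0.07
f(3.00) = -0.23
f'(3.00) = 0.08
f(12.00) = -0.05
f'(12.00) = 0.00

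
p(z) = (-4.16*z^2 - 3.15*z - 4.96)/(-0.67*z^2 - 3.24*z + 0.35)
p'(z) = (-8.32*z - 3.15)/(-0.67*z^2 - 3.24*z + 0.35) + (1.34*z + 3.24)*(-4.16*z^2 - 3.15*z - 4.96)/(-0.67*z^2 - 3.24*z + 0.35)^2 = (11.3679*z^2 - 9.5584*z - 17.1729)/(0.4489*z^4 + 4.3416*z^3 + 10.0286*z^2 - 2.268*z + 0.1225)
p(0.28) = 10.12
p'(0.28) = -50.99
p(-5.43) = 61.00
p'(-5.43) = 112.70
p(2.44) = 3.24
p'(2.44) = 0.20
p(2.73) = 3.30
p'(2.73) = 0.23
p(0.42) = 6.22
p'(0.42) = -15.05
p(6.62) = 4.12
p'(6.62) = 0.16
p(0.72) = 4.03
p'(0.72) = -3.35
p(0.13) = 65.92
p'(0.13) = -2675.95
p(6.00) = 4.02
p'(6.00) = 0.18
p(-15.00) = 8.78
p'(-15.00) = 0.26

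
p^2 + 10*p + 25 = (p + 5)^2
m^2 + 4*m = m*(m + 4)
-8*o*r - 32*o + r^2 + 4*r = (-8*o + r)*(r + 4)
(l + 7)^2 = l^2 + 14*l + 49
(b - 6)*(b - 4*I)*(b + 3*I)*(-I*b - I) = -I*b^4 - b^3 + 5*I*b^3 + 5*b^2 - 6*I*b^2 + 6*b + 60*I*b + 72*I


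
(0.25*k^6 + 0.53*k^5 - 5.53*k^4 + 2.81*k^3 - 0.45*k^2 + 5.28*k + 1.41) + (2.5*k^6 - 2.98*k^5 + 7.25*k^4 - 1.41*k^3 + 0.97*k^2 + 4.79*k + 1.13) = 2.75*k^6 - 2.45*k^5 + 1.72*k^4 + 1.4*k^3 + 0.52*k^2 + 10.07*k + 2.54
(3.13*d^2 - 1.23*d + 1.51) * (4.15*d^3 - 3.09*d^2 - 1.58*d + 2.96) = 12.9895*d^5 - 14.7762*d^4 + 5.1218*d^3 + 6.5423*d^2 - 6.0266*d + 4.4696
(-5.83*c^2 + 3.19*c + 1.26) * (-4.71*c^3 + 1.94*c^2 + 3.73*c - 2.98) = 27.4593*c^5 - 26.3351*c^4 - 21.4919*c^3 + 31.7165*c^2 - 4.8064*c - 3.7548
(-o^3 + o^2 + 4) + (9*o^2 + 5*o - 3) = -o^3 + 10*o^2 + 5*o + 1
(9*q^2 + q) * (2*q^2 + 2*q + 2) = 18*q^4 + 20*q^3 + 20*q^2 + 2*q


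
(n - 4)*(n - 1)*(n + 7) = n^3 + 2*n^2 - 31*n + 28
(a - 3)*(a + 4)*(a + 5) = a^3 + 6*a^2 - 7*a - 60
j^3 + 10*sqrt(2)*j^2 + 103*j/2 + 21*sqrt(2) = (j + sqrt(2)/2)*(j + 7*sqrt(2)/2)*(j + 6*sqrt(2))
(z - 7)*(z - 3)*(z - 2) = z^3 - 12*z^2 + 41*z - 42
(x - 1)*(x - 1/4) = x^2 - 5*x/4 + 1/4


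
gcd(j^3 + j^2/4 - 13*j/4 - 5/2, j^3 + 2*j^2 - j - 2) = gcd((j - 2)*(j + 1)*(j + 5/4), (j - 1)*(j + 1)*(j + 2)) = j + 1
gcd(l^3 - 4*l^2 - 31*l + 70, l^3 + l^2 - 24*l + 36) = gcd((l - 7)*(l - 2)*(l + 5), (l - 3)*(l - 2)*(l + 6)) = l - 2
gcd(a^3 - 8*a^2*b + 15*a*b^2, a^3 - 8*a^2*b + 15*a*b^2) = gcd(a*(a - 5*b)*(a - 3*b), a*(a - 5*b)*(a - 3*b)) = a^3 - 8*a^2*b + 15*a*b^2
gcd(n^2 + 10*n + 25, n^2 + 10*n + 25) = n^2 + 10*n + 25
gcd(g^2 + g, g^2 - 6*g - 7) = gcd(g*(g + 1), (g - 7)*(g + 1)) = g + 1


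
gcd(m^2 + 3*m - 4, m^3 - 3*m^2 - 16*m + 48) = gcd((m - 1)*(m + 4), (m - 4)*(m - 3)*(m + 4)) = m + 4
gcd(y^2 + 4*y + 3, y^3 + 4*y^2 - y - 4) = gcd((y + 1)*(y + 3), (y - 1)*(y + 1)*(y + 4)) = y + 1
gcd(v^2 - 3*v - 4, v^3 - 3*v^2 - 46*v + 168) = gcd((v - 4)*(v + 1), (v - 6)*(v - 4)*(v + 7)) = v - 4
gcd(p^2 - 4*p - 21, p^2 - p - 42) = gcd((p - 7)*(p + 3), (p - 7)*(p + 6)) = p - 7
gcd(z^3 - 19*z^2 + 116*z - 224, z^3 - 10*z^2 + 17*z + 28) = z^2 - 11*z + 28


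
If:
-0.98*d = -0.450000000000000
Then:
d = 0.46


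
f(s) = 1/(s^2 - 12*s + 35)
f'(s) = (12 - 2*s)/(s^2 - 12*s + 35)^2 = 2*(6 - s)/(s^2 - 12*s + 35)^2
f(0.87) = 0.04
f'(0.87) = 0.02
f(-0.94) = 0.02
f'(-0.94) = 0.01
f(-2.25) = 0.01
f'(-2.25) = 0.00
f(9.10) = 0.12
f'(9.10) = -0.08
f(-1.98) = 0.02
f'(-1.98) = 0.00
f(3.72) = 0.24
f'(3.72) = 0.26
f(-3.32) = 0.01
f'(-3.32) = 0.00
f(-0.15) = 0.03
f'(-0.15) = 0.01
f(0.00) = 0.03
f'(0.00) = 0.01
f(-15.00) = 0.00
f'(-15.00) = 0.00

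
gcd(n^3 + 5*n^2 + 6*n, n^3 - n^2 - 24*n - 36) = n^2 + 5*n + 6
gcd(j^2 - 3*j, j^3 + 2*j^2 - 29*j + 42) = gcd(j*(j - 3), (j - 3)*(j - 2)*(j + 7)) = j - 3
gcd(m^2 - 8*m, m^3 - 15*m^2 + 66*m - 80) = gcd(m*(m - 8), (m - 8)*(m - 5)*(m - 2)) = m - 8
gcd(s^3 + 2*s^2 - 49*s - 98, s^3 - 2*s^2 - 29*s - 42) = s^2 - 5*s - 14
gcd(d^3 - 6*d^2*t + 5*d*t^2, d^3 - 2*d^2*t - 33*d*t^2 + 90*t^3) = -d + 5*t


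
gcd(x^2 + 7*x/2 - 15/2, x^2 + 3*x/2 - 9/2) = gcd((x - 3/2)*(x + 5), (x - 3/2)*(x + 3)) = x - 3/2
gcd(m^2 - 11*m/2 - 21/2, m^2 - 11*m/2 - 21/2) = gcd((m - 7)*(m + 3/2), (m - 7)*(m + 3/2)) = m^2 - 11*m/2 - 21/2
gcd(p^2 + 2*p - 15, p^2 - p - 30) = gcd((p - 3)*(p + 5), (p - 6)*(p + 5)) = p + 5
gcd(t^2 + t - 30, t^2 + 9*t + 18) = t + 6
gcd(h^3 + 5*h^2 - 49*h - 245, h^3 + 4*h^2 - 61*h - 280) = h^2 + 12*h + 35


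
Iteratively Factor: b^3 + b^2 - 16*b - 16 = (b + 4)*(b^2 - 3*b - 4) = (b + 1)*(b + 4)*(b - 4)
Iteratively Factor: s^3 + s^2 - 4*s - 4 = (s - 2)*(s^2 + 3*s + 2) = (s - 2)*(s + 1)*(s + 2)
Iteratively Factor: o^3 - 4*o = (o)*(o^2 - 4) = o*(o + 2)*(o - 2)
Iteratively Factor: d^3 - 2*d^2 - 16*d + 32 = (d + 4)*(d^2 - 6*d + 8) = (d - 4)*(d + 4)*(d - 2)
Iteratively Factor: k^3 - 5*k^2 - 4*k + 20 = (k + 2)*(k^2 - 7*k + 10) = (k - 5)*(k + 2)*(k - 2)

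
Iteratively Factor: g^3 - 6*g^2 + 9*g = (g - 3)*(g^2 - 3*g) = g*(g - 3)*(g - 3)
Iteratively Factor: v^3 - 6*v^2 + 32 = (v - 4)*(v^2 - 2*v - 8) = (v - 4)*(v + 2)*(v - 4)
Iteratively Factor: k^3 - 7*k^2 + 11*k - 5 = (k - 1)*(k^2 - 6*k + 5) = (k - 5)*(k - 1)*(k - 1)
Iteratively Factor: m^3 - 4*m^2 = (m)*(m^2 - 4*m) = m*(m - 4)*(m)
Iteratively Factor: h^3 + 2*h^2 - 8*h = (h + 4)*(h^2 - 2*h) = (h - 2)*(h + 4)*(h)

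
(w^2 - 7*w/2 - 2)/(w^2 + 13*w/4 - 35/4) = 2*(2*w^2 - 7*w - 4)/(4*w^2 + 13*w - 35)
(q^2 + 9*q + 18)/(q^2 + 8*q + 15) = (q + 6)/(q + 5)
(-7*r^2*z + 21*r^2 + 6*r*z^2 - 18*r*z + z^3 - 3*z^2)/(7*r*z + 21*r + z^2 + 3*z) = (-r*z + 3*r + z^2 - 3*z)/(z + 3)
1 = 1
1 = 1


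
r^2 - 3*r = r*(r - 3)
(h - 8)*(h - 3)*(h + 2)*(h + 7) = h^4 - 2*h^3 - 61*h^2 + 62*h + 336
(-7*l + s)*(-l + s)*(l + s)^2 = 7*l^4 + 6*l^3*s - 8*l^2*s^2 - 6*l*s^3 + s^4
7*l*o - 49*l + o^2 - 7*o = (7*l + o)*(o - 7)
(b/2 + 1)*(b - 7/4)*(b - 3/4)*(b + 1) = b^4/2 + b^3/4 - 67*b^2/32 - 17*b/32 + 21/16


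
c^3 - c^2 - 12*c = c*(c - 4)*(c + 3)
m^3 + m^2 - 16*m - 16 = (m - 4)*(m + 1)*(m + 4)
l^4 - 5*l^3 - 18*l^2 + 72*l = l*(l - 6)*(l - 3)*(l + 4)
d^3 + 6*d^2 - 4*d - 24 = (d - 2)*(d + 2)*(d + 6)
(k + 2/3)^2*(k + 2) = k^3 + 10*k^2/3 + 28*k/9 + 8/9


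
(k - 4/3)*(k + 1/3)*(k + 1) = k^3 - 13*k/9 - 4/9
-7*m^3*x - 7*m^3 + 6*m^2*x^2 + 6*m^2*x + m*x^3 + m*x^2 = (-m + x)*(7*m + x)*(m*x + m)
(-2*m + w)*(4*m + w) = -8*m^2 + 2*m*w + w^2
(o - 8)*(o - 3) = o^2 - 11*o + 24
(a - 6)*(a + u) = a^2 + a*u - 6*a - 6*u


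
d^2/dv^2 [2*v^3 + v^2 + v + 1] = 12*v + 2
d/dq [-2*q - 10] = -2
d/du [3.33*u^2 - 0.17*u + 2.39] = 6.66*u - 0.17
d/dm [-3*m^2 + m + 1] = 1 - 6*m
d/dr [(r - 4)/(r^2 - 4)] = (r^2 - 2*r*(r - 4) - 4)/(r^2 - 4)^2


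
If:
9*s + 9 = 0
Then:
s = -1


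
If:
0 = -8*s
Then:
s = 0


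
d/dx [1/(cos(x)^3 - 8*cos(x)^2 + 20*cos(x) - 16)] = (3*cos(x) - 10)*sin(x)/((cos(x) - 4)^2*(cos(x) - 2)^3)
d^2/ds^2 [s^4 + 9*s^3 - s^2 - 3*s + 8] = 12*s^2 + 54*s - 2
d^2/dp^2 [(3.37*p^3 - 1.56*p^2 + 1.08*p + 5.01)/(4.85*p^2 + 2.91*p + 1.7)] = (-1.13686837721616e-13*p^5 - 1.4210854715202e-14*p^4 + 96.346414*p^3 + 884.28789*p^2 + 429.26001*p - 17.466858)/(114.084125*p^6 + 205.351425*p^5 + 243.175605*p^4 + 168.599871*p^3 + 85.23681*p^2 + 25.2297*p + 4.913)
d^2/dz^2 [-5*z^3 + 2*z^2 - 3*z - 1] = 4 - 30*z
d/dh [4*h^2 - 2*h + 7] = 8*h - 2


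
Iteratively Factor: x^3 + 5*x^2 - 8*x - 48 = (x + 4)*(x^2 + x - 12) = (x + 4)^2*(x - 3)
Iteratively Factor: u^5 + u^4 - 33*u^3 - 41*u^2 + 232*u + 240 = (u + 4)*(u^4 - 3*u^3 - 21*u^2 + 43*u + 60) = (u - 3)*(u + 4)*(u^3 - 21*u - 20) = (u - 3)*(u + 1)*(u + 4)*(u^2 - u - 20) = (u - 3)*(u + 1)*(u + 4)^2*(u - 5)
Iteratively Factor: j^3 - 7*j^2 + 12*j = (j)*(j^2 - 7*j + 12) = j*(j - 4)*(j - 3)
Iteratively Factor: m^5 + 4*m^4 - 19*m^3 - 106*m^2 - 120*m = (m + 2)*(m^4 + 2*m^3 - 23*m^2 - 60*m) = m*(m + 2)*(m^3 + 2*m^2 - 23*m - 60) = m*(m + 2)*(m + 4)*(m^2 - 2*m - 15) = m*(m - 5)*(m + 2)*(m + 4)*(m + 3)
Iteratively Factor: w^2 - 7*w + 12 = (w - 4)*(w - 3)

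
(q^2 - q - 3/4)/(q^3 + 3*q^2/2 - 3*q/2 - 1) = (q - 3/2)/(q^2 + q - 2)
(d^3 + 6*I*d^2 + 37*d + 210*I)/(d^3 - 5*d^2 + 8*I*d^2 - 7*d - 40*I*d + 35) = (d^2 - I*d + 30)/(d^2 + d*(-5 + I) - 5*I)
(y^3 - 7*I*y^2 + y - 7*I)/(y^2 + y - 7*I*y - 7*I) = (y^2 + 1)/(y + 1)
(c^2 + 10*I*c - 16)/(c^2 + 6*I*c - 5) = (c^2 + 10*I*c - 16)/(c^2 + 6*I*c - 5)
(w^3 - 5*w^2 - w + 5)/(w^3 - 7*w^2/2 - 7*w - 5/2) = 2*(w - 1)/(2*w + 1)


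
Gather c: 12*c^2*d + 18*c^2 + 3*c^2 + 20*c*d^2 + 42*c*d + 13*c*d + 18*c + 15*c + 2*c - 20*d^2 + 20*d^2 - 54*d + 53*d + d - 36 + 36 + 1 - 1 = c^2*(12*d + 21) + c*(20*d^2 + 55*d + 35)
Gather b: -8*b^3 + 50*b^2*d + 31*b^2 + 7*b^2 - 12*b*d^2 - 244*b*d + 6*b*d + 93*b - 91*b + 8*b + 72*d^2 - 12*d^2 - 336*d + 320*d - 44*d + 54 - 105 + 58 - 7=-8*b^3 + b^2*(50*d + 38) + b*(-12*d^2 - 238*d + 10) + 60*d^2 - 60*d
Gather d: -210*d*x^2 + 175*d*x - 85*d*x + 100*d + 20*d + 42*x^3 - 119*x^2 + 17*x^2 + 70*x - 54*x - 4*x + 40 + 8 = d*(-210*x^2 + 90*x + 120) + 42*x^3 - 102*x^2 + 12*x + 48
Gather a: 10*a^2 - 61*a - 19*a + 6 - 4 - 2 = 10*a^2 - 80*a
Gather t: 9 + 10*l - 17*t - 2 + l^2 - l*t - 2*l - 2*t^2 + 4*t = l^2 + 8*l - 2*t^2 + t*(-l - 13) + 7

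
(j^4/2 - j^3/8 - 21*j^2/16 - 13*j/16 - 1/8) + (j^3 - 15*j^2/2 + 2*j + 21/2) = j^4/2 + 7*j^3/8 - 141*j^2/16 + 19*j/16 + 83/8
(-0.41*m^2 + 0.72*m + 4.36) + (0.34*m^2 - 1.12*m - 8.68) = -0.07*m^2 - 0.4*m - 4.32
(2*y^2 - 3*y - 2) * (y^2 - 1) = 2*y^4 - 3*y^3 - 4*y^2 + 3*y + 2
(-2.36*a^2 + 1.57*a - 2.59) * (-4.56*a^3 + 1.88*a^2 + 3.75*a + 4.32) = 10.7616*a^5 - 11.596*a^4 + 5.912*a^3 - 9.1769*a^2 - 2.9301*a - 11.1888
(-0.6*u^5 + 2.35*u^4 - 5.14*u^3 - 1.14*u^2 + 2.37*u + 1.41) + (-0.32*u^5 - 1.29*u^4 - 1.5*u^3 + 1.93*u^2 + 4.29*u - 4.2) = -0.92*u^5 + 1.06*u^4 - 6.64*u^3 + 0.79*u^2 + 6.66*u - 2.79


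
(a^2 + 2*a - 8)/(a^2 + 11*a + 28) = (a - 2)/(a + 7)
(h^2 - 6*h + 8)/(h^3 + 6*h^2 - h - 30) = (h - 4)/(h^2 + 8*h + 15)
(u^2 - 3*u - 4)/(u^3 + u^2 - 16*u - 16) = 1/(u + 4)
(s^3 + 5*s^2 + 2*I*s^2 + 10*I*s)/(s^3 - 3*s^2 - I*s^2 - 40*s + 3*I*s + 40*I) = s*(s + 2*I)/(s^2 - s*(8 + I) + 8*I)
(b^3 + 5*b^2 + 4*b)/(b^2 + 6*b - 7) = b*(b^2 + 5*b + 4)/(b^2 + 6*b - 7)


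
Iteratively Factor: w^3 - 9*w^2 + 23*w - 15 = (w - 3)*(w^2 - 6*w + 5) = (w - 5)*(w - 3)*(w - 1)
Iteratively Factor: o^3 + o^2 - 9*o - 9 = (o + 1)*(o^2 - 9) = (o - 3)*(o + 1)*(o + 3)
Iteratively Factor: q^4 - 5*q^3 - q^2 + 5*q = (q)*(q^3 - 5*q^2 - q + 5) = q*(q - 1)*(q^2 - 4*q - 5) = q*(q - 1)*(q + 1)*(q - 5)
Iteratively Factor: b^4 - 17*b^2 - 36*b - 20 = (b + 2)*(b^3 - 2*b^2 - 13*b - 10) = (b + 2)^2*(b^2 - 4*b - 5) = (b - 5)*(b + 2)^2*(b + 1)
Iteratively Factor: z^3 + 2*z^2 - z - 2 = (z + 2)*(z^2 - 1) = (z - 1)*(z + 2)*(z + 1)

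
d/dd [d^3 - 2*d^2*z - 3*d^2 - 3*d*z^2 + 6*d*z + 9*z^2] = 3*d^2 - 4*d*z - 6*d - 3*z^2 + 6*z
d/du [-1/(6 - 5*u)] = -5/(5*u - 6)^2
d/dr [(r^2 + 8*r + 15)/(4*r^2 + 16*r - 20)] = -1/(r^2 - 2*r + 1)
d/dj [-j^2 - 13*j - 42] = -2*j - 13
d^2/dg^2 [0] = 0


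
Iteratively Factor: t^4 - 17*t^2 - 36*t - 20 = (t + 1)*(t^3 - t^2 - 16*t - 20) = (t + 1)*(t + 2)*(t^2 - 3*t - 10) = (t - 5)*(t + 1)*(t + 2)*(t + 2)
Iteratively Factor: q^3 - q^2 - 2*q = (q)*(q^2 - q - 2) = q*(q + 1)*(q - 2)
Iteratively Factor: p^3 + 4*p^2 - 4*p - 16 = (p + 2)*(p^2 + 2*p - 8) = (p - 2)*(p + 2)*(p + 4)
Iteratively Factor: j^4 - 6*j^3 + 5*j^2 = (j)*(j^3 - 6*j^2 + 5*j) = j^2*(j^2 - 6*j + 5) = j^2*(j - 5)*(j - 1)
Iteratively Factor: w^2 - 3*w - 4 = (w - 4)*(w + 1)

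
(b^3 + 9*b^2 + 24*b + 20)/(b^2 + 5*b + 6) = (b^2 + 7*b + 10)/(b + 3)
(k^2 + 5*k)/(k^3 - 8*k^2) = (k + 5)/(k*(k - 8))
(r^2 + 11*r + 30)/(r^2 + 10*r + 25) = (r + 6)/(r + 5)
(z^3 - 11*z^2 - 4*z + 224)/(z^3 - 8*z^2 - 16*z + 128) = (z - 7)/(z - 4)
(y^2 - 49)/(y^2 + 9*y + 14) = (y - 7)/(y + 2)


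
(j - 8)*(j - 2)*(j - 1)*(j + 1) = j^4 - 10*j^3 + 15*j^2 + 10*j - 16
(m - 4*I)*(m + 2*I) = m^2 - 2*I*m + 8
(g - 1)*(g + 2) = g^2 + g - 2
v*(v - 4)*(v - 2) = v^3 - 6*v^2 + 8*v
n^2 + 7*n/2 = n*(n + 7/2)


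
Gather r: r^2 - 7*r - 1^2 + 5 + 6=r^2 - 7*r + 10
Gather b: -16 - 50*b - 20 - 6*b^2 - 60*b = -6*b^2 - 110*b - 36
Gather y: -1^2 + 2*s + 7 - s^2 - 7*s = -s^2 - 5*s + 6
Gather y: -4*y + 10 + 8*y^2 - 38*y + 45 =8*y^2 - 42*y + 55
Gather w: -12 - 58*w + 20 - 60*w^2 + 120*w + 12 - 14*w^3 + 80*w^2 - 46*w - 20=-14*w^3 + 20*w^2 + 16*w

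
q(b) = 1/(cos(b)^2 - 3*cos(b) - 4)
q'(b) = (2*sin(b)*cos(b) - 3*sin(b))/(cos(b)^2 - 3*cos(b) - 4)^2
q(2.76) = -2.82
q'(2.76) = -14.39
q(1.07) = -0.19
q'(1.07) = -0.07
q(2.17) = -0.50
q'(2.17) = -0.86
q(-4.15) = -0.47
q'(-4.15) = -0.77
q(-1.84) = -0.32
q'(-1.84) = 0.35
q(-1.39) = -0.22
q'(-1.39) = 0.13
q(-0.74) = -0.18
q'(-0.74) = 0.03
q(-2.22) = -0.55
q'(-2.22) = 1.01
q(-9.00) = -2.29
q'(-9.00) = 10.43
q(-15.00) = -0.87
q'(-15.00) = 2.25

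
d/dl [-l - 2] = -1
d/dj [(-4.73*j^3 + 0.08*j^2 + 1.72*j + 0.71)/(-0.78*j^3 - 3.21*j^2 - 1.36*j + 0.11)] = (15.2457*j^4 + 15.5488*j^3 + 5.5129*j^2 + 4.5758*j + 1.1548)/(0.6084*j^6 + 5.0076*j^5 + 12.4257*j^4 + 8.5596*j^3 + 1.1434*j^2 - 0.2992*j + 0.0121)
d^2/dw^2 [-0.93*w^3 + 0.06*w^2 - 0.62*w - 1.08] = 0.12 - 5.58*w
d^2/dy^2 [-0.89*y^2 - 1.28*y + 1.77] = -1.78000000000000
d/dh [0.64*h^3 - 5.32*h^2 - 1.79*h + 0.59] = 1.92*h^2 - 10.64*h - 1.79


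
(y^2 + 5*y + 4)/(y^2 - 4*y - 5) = (y + 4)/(y - 5)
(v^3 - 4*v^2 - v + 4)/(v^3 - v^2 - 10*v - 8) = (v - 1)/(v + 2)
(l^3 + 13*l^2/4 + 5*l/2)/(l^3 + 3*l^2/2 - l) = (4*l + 5)/(2*(2*l - 1))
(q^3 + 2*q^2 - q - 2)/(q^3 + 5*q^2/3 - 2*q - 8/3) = 3*(q - 1)/(3*q - 4)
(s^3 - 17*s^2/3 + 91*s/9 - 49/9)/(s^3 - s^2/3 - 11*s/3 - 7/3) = (3*s^2 - 10*s + 7)/(3*(s^2 + 2*s + 1))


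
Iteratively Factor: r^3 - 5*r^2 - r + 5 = (r - 1)*(r^2 - 4*r - 5) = (r - 1)*(r + 1)*(r - 5)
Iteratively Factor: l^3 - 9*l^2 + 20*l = (l)*(l^2 - 9*l + 20) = l*(l - 5)*(l - 4)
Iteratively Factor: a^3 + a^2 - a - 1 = (a + 1)*(a^2 - 1) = (a + 1)^2*(a - 1)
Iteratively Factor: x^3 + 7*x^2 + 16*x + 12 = (x + 2)*(x^2 + 5*x + 6) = (x + 2)*(x + 3)*(x + 2)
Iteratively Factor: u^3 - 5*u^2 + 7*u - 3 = (u - 1)*(u^2 - 4*u + 3) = (u - 3)*(u - 1)*(u - 1)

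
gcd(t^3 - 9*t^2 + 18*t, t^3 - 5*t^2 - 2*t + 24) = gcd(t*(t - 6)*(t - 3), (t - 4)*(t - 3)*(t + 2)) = t - 3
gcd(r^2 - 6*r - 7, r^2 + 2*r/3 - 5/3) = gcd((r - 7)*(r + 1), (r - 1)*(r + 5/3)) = 1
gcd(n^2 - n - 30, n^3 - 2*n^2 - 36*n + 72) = n - 6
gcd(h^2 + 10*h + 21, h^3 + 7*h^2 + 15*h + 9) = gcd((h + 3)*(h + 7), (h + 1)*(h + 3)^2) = h + 3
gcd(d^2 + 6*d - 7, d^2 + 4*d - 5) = d - 1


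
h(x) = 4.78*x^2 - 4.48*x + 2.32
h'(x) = 9.56*x - 4.48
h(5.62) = 128.12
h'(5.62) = 49.25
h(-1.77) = 25.22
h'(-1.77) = -21.40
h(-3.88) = 91.66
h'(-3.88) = -41.57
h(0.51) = 1.28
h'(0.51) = 0.40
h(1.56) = 6.96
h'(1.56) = 10.43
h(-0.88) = 9.96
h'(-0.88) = -12.89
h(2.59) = 22.78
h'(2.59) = 20.28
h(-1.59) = 21.53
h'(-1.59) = -19.68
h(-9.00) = 429.82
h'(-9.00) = -90.52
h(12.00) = 636.88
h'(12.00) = 110.24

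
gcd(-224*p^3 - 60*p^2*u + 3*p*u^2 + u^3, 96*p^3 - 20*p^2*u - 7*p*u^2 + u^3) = 32*p^2 + 4*p*u - u^2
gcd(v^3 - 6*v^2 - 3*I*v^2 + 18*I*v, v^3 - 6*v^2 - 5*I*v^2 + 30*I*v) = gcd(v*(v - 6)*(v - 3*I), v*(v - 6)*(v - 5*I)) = v^2 - 6*v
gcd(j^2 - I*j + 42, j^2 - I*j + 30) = 1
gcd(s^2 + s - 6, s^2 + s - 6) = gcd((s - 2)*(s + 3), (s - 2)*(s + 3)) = s^2 + s - 6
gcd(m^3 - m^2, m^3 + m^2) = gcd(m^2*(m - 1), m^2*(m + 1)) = m^2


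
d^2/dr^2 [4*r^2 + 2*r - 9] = 8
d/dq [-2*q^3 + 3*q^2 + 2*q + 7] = -6*q^2 + 6*q + 2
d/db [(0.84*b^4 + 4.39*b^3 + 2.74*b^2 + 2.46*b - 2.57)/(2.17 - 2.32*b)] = (-5.8464*b^4 - 13.0784*b^3 + 22.2221*b^2 + 11.8916*b - 0.624199999999999)/(5.3824*b^2 - 10.0688*b + 4.7089)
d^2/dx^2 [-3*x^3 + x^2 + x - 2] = 2 - 18*x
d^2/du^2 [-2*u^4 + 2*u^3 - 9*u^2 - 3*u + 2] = -24*u^2 + 12*u - 18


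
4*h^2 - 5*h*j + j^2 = (-4*h + j)*(-h + j)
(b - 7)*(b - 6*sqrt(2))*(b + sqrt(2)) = b^3 - 5*sqrt(2)*b^2 - 7*b^2 - 12*b + 35*sqrt(2)*b + 84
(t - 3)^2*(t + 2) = t^3 - 4*t^2 - 3*t + 18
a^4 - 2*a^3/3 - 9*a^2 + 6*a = a*(a - 3)*(a - 2/3)*(a + 3)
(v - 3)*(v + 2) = v^2 - v - 6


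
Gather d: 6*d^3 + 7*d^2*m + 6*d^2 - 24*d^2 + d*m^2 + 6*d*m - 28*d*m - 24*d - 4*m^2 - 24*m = 6*d^3 + d^2*(7*m - 18) + d*(m^2 - 22*m - 24) - 4*m^2 - 24*m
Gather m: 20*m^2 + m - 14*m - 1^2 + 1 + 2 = 20*m^2 - 13*m + 2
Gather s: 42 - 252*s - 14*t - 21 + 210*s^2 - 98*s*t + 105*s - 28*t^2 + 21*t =210*s^2 + s*(-98*t - 147) - 28*t^2 + 7*t + 21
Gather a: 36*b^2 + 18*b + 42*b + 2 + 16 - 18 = 36*b^2 + 60*b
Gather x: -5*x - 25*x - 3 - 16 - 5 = -30*x - 24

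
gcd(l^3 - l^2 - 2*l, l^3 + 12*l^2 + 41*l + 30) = l + 1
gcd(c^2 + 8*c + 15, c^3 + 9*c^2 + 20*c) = c + 5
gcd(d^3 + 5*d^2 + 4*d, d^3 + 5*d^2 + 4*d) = d^3 + 5*d^2 + 4*d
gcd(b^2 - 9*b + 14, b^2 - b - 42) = b - 7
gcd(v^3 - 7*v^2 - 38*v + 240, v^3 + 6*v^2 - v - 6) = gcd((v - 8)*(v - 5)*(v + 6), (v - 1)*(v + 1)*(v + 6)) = v + 6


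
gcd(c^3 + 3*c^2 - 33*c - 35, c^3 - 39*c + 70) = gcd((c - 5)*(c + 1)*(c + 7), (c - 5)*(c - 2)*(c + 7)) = c^2 + 2*c - 35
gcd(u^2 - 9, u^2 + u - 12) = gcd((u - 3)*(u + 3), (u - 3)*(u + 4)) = u - 3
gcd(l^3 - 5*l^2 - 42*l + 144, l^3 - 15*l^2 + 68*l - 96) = l^2 - 11*l + 24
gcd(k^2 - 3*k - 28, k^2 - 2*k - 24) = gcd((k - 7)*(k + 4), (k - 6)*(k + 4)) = k + 4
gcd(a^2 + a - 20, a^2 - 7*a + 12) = a - 4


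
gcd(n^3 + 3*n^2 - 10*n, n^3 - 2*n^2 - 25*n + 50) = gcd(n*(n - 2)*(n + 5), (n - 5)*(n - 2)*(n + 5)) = n^2 + 3*n - 10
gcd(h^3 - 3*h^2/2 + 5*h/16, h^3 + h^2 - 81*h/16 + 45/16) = h - 5/4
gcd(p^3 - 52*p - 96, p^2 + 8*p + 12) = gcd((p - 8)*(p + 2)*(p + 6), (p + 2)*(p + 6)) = p^2 + 8*p + 12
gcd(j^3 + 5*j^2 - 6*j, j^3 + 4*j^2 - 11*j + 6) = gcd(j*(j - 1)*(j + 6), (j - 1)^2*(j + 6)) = j^2 + 5*j - 6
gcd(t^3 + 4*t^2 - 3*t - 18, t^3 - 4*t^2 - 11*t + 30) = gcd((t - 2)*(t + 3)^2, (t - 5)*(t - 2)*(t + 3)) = t^2 + t - 6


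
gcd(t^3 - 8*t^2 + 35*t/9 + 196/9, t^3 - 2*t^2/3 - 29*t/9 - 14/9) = t - 7/3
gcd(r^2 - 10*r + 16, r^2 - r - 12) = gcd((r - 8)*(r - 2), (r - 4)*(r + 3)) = 1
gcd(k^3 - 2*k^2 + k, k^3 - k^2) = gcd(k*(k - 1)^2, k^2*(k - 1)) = k^2 - k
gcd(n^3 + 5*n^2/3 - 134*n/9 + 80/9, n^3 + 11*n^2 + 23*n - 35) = n + 5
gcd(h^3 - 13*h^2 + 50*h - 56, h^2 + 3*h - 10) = h - 2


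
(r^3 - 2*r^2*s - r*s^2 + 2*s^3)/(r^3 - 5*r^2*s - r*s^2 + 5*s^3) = (r - 2*s)/(r - 5*s)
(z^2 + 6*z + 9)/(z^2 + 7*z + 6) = (z^2 + 6*z + 9)/(z^2 + 7*z + 6)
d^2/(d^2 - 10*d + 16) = d^2/(d^2 - 10*d + 16)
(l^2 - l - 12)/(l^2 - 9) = (l - 4)/(l - 3)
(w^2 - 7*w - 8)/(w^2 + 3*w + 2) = (w - 8)/(w + 2)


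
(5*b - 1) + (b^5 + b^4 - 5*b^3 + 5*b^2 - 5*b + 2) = b^5 + b^4 - 5*b^3 + 5*b^2 + 1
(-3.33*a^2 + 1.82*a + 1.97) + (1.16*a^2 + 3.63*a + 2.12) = -2.17*a^2 + 5.45*a + 4.09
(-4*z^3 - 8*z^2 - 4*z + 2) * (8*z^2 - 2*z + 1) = -32*z^5 - 56*z^4 - 20*z^3 + 16*z^2 - 8*z + 2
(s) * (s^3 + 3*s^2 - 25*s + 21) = s^4 + 3*s^3 - 25*s^2 + 21*s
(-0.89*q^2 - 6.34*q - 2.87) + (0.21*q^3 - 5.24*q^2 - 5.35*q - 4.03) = 0.21*q^3 - 6.13*q^2 - 11.69*q - 6.9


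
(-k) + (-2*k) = -3*k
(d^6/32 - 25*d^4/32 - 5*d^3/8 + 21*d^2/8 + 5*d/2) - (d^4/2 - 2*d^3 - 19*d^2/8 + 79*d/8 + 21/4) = d^6/32 - 41*d^4/32 + 11*d^3/8 + 5*d^2 - 59*d/8 - 21/4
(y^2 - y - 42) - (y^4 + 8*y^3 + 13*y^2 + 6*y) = -y^4 - 8*y^3 - 12*y^2 - 7*y - 42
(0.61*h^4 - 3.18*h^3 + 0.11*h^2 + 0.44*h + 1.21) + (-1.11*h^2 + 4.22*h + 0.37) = 0.61*h^4 - 3.18*h^3 - 1.0*h^2 + 4.66*h + 1.58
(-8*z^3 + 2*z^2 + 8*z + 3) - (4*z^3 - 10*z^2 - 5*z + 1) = -12*z^3 + 12*z^2 + 13*z + 2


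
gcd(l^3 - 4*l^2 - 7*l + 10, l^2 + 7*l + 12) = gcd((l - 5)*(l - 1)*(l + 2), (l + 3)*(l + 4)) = 1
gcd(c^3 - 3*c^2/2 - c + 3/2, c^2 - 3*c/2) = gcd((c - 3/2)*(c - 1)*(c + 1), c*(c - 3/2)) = c - 3/2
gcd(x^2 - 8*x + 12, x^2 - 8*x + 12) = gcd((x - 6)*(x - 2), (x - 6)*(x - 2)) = x^2 - 8*x + 12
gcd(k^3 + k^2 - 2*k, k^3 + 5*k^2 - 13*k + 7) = k - 1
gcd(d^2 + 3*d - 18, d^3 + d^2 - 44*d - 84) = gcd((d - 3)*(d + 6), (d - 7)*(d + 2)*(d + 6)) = d + 6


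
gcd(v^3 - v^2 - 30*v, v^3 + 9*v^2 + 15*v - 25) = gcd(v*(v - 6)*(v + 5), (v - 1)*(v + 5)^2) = v + 5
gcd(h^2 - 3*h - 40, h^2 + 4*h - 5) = h + 5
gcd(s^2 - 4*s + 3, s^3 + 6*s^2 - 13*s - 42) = s - 3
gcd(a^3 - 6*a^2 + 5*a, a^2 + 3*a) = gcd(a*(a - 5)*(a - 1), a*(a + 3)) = a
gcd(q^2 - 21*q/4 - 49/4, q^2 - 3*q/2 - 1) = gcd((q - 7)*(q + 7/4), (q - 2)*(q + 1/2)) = 1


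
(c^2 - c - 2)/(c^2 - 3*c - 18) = (-c^2 + c + 2)/(-c^2 + 3*c + 18)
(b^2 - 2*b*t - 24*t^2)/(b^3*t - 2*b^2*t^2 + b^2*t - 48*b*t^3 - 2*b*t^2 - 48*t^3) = (-b^2 + 2*b*t + 24*t^2)/(t*(-b^3 + 2*b^2*t - b^2 + 48*b*t^2 + 2*b*t + 48*t^2))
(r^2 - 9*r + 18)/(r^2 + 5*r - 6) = (r^2 - 9*r + 18)/(r^2 + 5*r - 6)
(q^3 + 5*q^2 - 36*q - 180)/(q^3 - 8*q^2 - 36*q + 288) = (q + 5)/(q - 8)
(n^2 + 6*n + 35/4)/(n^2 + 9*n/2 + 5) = (n + 7/2)/(n + 2)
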